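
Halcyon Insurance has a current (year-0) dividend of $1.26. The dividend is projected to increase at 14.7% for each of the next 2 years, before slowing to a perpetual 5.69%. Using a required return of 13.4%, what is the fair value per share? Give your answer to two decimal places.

$20.23

Two-stage DDM. Project D₁…D_2 at 0.147, terminal growth 0.0569, discount at r = 0.134.
D_1 = 1.4452
D_2 = 1.6577
Terminal value at t=2: TV = D_3/(r−g) = 1.7520/(0.134−0.0569) = 22.7236
P₀ = 1.4452/(1+0.134)^1 + 1.6577/(1+0.134)^2 + 22.7236/(1+0.134)^2 = 20.2341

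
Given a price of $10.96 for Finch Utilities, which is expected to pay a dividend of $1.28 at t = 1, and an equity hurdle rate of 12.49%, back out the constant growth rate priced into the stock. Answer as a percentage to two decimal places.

From P₀ = D₁/(r − g), the implied growth is g = r − D₁/P₀.
g = 0.1249 − 1.28/10.96 = 0.1249 − 0.11679 = 0.00811

0.81%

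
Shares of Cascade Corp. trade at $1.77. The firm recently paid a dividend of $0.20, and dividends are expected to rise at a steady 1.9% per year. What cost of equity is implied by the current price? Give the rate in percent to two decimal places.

Rearranging the constant-growth DDM: r = D₁/P₀ + g.
D₁ = 0.20 × (1 + 0.019) = 0.2038.
r = 0.2038 / 1.77 + 0.019 = 0.11514 + 0.019 = 0.13414

13.41%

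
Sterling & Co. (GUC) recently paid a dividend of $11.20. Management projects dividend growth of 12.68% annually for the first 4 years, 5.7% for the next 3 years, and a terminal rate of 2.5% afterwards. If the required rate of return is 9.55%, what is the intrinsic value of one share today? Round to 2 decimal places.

Three-stage DDM. Project D₁…D_7; terminal Gordon value at t=7 with g = 0.025; discount at r = 0.0955.
D_1 = 12.6202
D_2 = 14.2204
D_3 = 16.0235
D_4 = 18.0553
D_5 = 19.0845
D_6 = 20.1723
D_7 = 21.3221
TV_7 = 21.8552/(0.0955−0.025) = 310.0024
P₀ = Σ Dₜ/(1+r)ᵗ + TV_7/(1+r)^7 = 246.8297

$246.83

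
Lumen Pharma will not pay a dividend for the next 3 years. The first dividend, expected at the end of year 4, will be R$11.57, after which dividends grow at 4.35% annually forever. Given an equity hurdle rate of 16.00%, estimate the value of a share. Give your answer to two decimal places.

Deferred-dividend DDM. At t=3 the remaining stream is a growing perpetuity with first payment D_4 = 11.57.
V_3 = D_4/(r−g) = 11.57/(0.16−0.0435) = 99.3133
P₀ = V_3/(1+r)^3 = 99.3133/(1+0.16)^3 = 63.6258

R$63.63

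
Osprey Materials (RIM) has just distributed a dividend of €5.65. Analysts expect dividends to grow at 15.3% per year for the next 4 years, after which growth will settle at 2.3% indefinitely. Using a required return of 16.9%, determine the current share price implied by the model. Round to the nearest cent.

Two-stage DDM. Project D₁…D_4 at 0.153, terminal growth 0.023, discount at r = 0.169.
D_1 = 6.5145
D_2 = 7.5112
D_3 = 8.6604
D_4 = 9.9854
Terminal value at t=4: TV = D_5/(r−g) = 10.2151/(0.169−0.023) = 69.9662
P₀ = 6.5145/(1+0.169)^1 + 7.5112/(1+0.169)^2 + 8.6604/(1+0.169)^3 + 9.9854/(1+0.169)^4 + 69.9662/(1+0.169)^4 = 59.3026

€59.30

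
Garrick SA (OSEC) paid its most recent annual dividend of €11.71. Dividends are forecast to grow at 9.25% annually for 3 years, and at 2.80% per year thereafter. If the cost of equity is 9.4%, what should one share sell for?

Two-stage DDM. Project D₁…D_3 at 0.0925, terminal growth 0.028, discount at r = 0.094.
D_1 = 12.7932
D_2 = 13.9765
D_3 = 15.2694
Terminal value at t=3: TV = D_4/(r−g) = 15.6969/(0.094−0.028) = 237.8321
P₀ = 12.7932/(1+0.094)^1 + 13.9765/(1+0.094)^2 + 15.2694/(1+0.094)^3 + 237.8321/(1+0.094)^3 = 216.6767

€216.68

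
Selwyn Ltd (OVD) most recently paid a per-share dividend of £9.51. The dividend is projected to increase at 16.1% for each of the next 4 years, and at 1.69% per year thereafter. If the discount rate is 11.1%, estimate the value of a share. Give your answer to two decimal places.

£165.07

Two-stage DDM. Project D₁…D_4 at 0.161, terminal growth 0.0169, discount at r = 0.111.
D_1 = 11.0411
D_2 = 12.8187
D_3 = 14.8825
D_4 = 17.2786
Terminal value at t=4: TV = D_5/(r−g) = 17.5706/(0.111−0.0169) = 186.7231
P₀ = 11.0411/(1+0.111)^1 + 12.8187/(1+0.111)^2 + 14.8825/(1+0.111)^3 + 17.2786/(1+0.111)^4 + 186.7231/(1+0.111)^4 = 165.0750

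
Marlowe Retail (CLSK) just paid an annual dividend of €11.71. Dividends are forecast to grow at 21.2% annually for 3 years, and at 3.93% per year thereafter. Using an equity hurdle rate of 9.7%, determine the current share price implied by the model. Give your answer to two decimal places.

Two-stage DDM. Project D₁…D_3 at 0.212, terminal growth 0.0393, discount at r = 0.097.
D_1 = 14.1925
D_2 = 17.2013
D_3 = 20.8480
Terminal value at t=3: TV = D_4/(r−g) = 21.6673/(0.097−0.0393) = 375.5172
P₀ = 14.1925/(1+0.097)^1 + 17.2013/(1+0.097)^2 + 20.8480/(1+0.097)^3 + 375.5172/(1+0.097)^3 = 327.4763

€327.48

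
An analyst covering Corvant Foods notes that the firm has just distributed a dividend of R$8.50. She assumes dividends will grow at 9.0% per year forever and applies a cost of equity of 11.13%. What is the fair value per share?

R$434.98

Gordon growth model: P₀ = D₁/(r − g). D₁ = 8.50 × (1 + 0.09) = 9.2650.
P₀ = 9.2650 / (0.1113 − 0.09) = 9.2650 / 0.0213 = 434.9765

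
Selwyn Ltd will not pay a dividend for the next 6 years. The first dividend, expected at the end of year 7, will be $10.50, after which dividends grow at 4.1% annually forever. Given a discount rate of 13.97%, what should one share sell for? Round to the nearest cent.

$48.54

Deferred-dividend DDM. At t=6 the remaining stream is a growing perpetuity with first payment D_7 = 10.50.
V_6 = D_7/(r−g) = 10.50/(0.1397−0.041) = 106.3830
P₀ = V_6/(1+r)^6 = 106.3830/(1+0.1397)^6 = 48.5433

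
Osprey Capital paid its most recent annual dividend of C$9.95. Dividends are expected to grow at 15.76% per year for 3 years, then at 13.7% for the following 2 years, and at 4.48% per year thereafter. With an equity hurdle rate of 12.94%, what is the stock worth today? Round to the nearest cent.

Three-stage DDM. Project D₁…D_5; terminal Gordon value at t=5 with g = 0.0448; discount at r = 0.1294.
D_1 = 11.5181
D_2 = 13.3334
D_3 = 15.4347
D_4 = 17.5493
D_5 = 19.9535
TV_5 = 20.8474/(0.1294−0.0448) = 246.4236
P₀ = Σ Dₜ/(1+r)ᵗ + TV_5/(1+r)^5 = 187.1151

C$187.12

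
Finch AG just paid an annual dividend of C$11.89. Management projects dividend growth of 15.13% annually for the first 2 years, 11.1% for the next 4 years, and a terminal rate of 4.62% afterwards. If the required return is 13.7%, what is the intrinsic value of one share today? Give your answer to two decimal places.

C$198.32

Three-stage DDM. Project D₁…D_6; terminal Gordon value at t=6 with g = 0.0462; discount at r = 0.137.
D_1 = 13.6890
D_2 = 15.7601
D_3 = 17.5095
D_4 = 19.4530
D_5 = 21.6123
D_6 = 24.0113
TV_6 = 25.1206/(0.137−0.0462) = 276.6585
P₀ = Σ Dₜ/(1+r)ᵗ + TV_6/(1+r)^6 = 198.3201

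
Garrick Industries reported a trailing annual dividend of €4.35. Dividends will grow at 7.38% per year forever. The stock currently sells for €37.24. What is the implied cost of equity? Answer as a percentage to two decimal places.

Rearranging the constant-growth DDM: r = D₁/P₀ + g.
D₁ = 4.35 × (1 + 0.0738) = 4.6710.
r = 4.6710 / 37.24 + 0.0738 = 0.12543 + 0.0738 = 0.19923

19.92%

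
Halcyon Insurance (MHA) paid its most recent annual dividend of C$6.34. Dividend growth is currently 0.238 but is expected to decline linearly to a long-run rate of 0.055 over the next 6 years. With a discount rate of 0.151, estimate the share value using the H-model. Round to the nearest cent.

C$105.93

H-model: P₀ = D₀[(1+g_L) + H(g_S−g_L)]/(r−g_L), with H = 6/2 = 3.
P₀ = 6.34 × [(1+0.055) + 3×(0.238−0.055)] / (0.151−0.055)
   = 6.34 × 1.6040 / 0.096 = 105.9308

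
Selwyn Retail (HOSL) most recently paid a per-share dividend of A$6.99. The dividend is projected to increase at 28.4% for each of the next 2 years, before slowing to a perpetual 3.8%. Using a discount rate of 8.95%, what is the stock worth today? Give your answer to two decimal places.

Two-stage DDM. Project D₁…D_2 at 0.284, terminal growth 0.038, discount at r = 0.0895.
D_1 = 8.9752
D_2 = 11.5241
Terminal value at t=2: TV = D_3/(r−g) = 11.9620/(0.0895−0.038) = 232.2723
P₀ = 8.9752/(1+0.0895)^1 + 11.5241/(1+0.0895)^2 + 232.2723/(1+0.0895)^2 = 213.6248

A$213.62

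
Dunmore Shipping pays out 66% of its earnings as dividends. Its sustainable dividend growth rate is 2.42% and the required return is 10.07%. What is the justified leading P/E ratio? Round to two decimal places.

8.63

Justified leading P/E = b/(r−g) = 0.66/(0.1007−0.0242) = 8.6275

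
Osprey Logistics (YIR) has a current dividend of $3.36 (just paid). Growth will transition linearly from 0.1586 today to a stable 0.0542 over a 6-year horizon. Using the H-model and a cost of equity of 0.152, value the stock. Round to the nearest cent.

$46.98

H-model: P₀ = D₀[(1+g_L) + H(g_S−g_L)]/(r−g_L), with H = 6/2 = 3.
P₀ = 3.36 × [(1+0.0542) + 3×(0.1586−0.0542)] / (0.152−0.0542)
   = 3.36 × 1.3674 / 0.0978 = 46.9782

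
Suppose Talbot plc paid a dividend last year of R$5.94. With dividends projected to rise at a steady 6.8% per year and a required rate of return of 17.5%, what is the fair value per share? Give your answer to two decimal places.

R$59.29

Gordon growth model: P₀ = D₁/(r − g). D₁ = 5.94 × (1 + 0.068) = 6.3439.
P₀ = 6.3439 / (0.175 − 0.068) = 6.3439 / 0.107 = 59.2890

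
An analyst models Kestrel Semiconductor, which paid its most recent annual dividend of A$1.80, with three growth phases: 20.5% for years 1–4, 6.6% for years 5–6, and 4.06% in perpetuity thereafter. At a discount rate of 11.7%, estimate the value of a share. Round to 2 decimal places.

A$43.52

Three-stage DDM. Project D₁…D_6; terminal Gordon value at t=6 with g = 0.0406; discount at r = 0.117.
D_1 = 2.1690
D_2 = 2.6136
D_3 = 3.1494
D_4 = 3.7951
D_5 = 4.0456
D_6 = 4.3126
TV_6 = 4.4876/(0.117−0.0406) = 58.7389
P₀ = Σ Dₜ/(1+r)ᵗ + TV_6/(1+r)^6 = 43.5229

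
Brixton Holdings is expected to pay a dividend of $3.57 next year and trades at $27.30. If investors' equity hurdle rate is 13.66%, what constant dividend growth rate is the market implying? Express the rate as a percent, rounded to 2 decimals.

From P₀ = D₁/(r − g), the implied growth is g = r − D₁/P₀.
g = 0.1366 − 3.57/27.30 = 0.1366 − 0.13077 = 0.00583

0.58%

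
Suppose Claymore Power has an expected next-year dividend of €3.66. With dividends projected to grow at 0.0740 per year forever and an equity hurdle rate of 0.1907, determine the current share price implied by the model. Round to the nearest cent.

Gordon growth model: P₀ = D₁/(r − g), with D₁ = 3.66 given directly.
P₀ = 3.6600 / (0.1907 − 0.074) = 3.6600 / 0.1167 = 31.3625

€31.36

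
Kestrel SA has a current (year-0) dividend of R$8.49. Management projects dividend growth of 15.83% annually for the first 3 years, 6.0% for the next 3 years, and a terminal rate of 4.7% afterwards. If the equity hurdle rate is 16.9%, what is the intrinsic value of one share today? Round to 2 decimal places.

R$98.29

Three-stage DDM. Project D₁…D_6; terminal Gordon value at t=6 with g = 0.047; discount at r = 0.169.
D_1 = 9.8340
D_2 = 11.3907
D_3 = 13.1938
D_4 = 13.9855
D_5 = 14.8246
D_6 = 15.7141
TV_6 = 16.4526/(0.169−0.047) = 134.8576
P₀ = Σ Dₜ/(1+r)ᵗ + TV_6/(1+r)^6 = 98.2867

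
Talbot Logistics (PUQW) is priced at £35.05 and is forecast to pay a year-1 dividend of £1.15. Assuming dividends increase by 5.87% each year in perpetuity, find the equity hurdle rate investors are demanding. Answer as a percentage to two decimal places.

9.15%

Rearranging the constant-growth DDM: r = D₁/P₀ + g.
r = 1.1500 / 35.05 + 0.0587 = 0.03281 + 0.0587 = 0.09151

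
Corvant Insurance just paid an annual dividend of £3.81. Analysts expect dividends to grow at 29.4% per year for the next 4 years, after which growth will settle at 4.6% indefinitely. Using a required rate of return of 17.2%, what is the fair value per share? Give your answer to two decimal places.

£66.64

Two-stage DDM. Project D₁…D_4 at 0.294, terminal growth 0.046, discount at r = 0.172.
D_1 = 4.9301
D_2 = 6.3796
D_3 = 8.2552
D_4 = 10.6822
Terminal value at t=4: TV = D_5/(r−g) = 11.1736/(0.172−0.046) = 88.6795
P₀ = 4.9301/(1+0.172)^1 + 6.3796/(1+0.172)^2 + 8.2552/(1+0.172)^3 + 10.6822/(1+0.172)^4 + 88.6795/(1+0.172)^4 = 66.6424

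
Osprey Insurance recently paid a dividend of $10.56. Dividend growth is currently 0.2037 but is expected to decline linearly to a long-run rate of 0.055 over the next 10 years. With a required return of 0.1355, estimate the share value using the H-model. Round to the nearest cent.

$235.93

H-model: P₀ = D₀[(1+g_L) + H(g_S−g_L)]/(r−g_L), with H = 10/2 = 5.
P₀ = 10.56 × [(1+0.055) + 5×(0.2037−0.055)] / (0.1355−0.055)
   = 10.56 × 1.7985 / 0.0805 = 235.9275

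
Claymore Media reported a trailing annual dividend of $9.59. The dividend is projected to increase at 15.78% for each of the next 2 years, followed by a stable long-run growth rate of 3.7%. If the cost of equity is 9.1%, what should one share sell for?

Two-stage DDM. Project D₁…D_2 at 0.1578, terminal growth 0.037, discount at r = 0.091.
D_1 = 11.1033
D_2 = 12.8554
Terminal value at t=2: TV = D_3/(r−g) = 13.3311/(0.091−0.037) = 246.8714
P₀ = 11.1033/(1+0.091)^1 + 12.8554/(1+0.091)^2 + 246.8714/(1+0.091)^2 = 228.3834

$228.38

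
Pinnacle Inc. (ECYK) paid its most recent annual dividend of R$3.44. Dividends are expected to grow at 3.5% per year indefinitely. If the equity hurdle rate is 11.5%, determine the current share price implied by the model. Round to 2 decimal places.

R$44.50

Gordon growth model: P₀ = D₁/(r − g). D₁ = 3.44 × (1 + 0.035) = 3.5604.
P₀ = 3.5604 / (0.115 − 0.035) = 3.5604 / 0.08 = 44.5050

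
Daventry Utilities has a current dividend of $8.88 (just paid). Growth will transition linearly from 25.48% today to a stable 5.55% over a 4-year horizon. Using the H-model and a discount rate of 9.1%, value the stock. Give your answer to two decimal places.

H-model: P₀ = D₀[(1+g_L) + H(g_S−g_L)]/(r−g_L), with H = 4/2 = 2.
P₀ = 8.88 × [(1+0.0555) + 2×(0.2548−0.0555)] / (0.091−0.0555)
   = 8.88 × 1.4541 / 0.0355 = 363.7298

$363.73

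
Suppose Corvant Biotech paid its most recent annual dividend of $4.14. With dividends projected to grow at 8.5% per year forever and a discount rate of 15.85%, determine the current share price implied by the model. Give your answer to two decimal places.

$61.11

Gordon growth model: P₀ = D₁/(r − g). D₁ = 4.14 × (1 + 0.085) = 4.4919.
P₀ = 4.4919 / (0.1585 − 0.085) = 4.4919 / 0.0735 = 61.1143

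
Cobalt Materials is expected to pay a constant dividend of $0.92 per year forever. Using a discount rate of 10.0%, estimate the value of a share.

$9.20

Zero-growth DDM (perpetuity): P₀ = D/r = 0.92 / 0.1 = 9.2000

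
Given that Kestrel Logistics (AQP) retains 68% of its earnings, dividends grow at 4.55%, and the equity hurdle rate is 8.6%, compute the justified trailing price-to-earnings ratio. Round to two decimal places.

8.26

Payout ratio b = 1 − 0.68 = 0.32.
Justified trailing P/E = b(1+g)/(r−g) = 0.32×(1+0.0455)/(0.086−0.0455) = 8.2607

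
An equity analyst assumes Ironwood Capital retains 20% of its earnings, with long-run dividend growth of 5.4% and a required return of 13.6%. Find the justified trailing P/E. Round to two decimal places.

Payout ratio b = 1 − 0.20 = 0.80.
Justified trailing P/E = b(1+g)/(r−g) = 0.80×(1+0.054)/(0.136−0.054) = 10.2829

10.28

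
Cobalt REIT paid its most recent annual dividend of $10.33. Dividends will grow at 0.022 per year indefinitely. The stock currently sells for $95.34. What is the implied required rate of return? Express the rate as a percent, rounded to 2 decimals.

Rearranging the constant-growth DDM: r = D₁/P₀ + g.
D₁ = 10.33 × (1 + 0.022) = 10.5573.
r = 10.5573 / 95.34 + 0.022 = 0.11073 + 0.022 = 0.13273

13.27%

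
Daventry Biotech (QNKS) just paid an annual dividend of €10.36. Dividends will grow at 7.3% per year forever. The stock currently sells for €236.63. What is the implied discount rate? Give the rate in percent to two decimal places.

Rearranging the constant-growth DDM: r = D₁/P₀ + g.
D₁ = 10.36 × (1 + 0.073) = 11.1163.
r = 11.1163 / 236.63 + 0.073 = 0.04698 + 0.073 = 0.11998

12.00%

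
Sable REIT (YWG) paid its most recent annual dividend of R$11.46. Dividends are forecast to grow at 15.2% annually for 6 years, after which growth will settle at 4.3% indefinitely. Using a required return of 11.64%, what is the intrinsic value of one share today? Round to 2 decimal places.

R$273.45

Two-stage DDM. Project D₁…D_6 at 0.152, terminal growth 0.043, discount at r = 0.1164.
D_1 = 13.2019
D_2 = 15.2086
D_3 = 17.5203
D_4 = 20.1834
D_5 = 23.2513
D_6 = 26.7855
Terminal value at t=6: TV = D_7/(r−g) = 27.9373/(0.1164−0.043) = 380.6166
P₀ = 13.2019/(1+0.1164)^1 + 15.2086/(1+0.1164)^2 + 17.5203/(1+0.1164)^3 + 20.1834/(1+0.1164)^4 + 23.2513/(1+0.1164)^5 + 26.7855/(1+0.1164)^6 + 380.6166/(1+0.1164)^6 = 273.4487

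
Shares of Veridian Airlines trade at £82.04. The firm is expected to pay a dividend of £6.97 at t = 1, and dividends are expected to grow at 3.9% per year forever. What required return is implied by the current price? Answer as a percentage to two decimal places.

Rearranging the constant-growth DDM: r = D₁/P₀ + g.
r = 6.9700 / 82.04 + 0.039 = 0.08496 + 0.039 = 0.12396

12.40%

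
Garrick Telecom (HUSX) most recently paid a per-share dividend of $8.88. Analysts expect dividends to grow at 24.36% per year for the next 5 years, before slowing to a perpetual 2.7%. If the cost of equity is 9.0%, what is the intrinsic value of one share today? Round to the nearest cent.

Two-stage DDM. Project D₁…D_5 at 0.2436, terminal growth 0.027, discount at r = 0.09.
D_1 = 11.0432
D_2 = 13.7333
D_3 = 17.0787
D_4 = 21.2391
D_5 = 26.4129
Terminal value at t=5: TV = D_6/(r−g) = 27.1261/(0.09−0.027) = 430.5726
P₀ = 11.0432/(1+0.09)^1 + 13.7333/(1+0.09)^2 + 17.0787/(1+0.09)^3 + 21.2391/(1+0.09)^4 + 26.4129/(1+0.09)^5 + 430.5726/(1+0.09)^5 = 346.9338

$346.93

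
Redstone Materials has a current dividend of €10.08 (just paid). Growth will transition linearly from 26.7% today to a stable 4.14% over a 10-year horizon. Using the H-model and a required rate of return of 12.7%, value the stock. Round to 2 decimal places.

€255.46

H-model: P₀ = D₀[(1+g_L) + H(g_S−g_L)]/(r−g_L), with H = 10/2 = 5.
P₀ = 10.08 × [(1+0.0414) + 5×(0.267−0.0414)] / (0.127−0.0414)
   = 10.08 × 2.1694 / 0.0856 = 255.4621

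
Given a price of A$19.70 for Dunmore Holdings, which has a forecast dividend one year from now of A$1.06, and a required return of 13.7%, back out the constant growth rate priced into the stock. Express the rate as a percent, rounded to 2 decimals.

8.32%

From P₀ = D₁/(r − g), the implied growth is g = r − D₁/P₀.
g = 0.137 − 1.06/19.70 = 0.137 − 0.05381 = 0.08319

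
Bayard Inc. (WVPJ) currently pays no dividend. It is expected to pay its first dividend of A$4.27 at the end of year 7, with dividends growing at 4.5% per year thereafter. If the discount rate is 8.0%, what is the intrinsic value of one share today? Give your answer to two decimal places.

A$76.88

Deferred-dividend DDM. At t=6 the remaining stream is a growing perpetuity with first payment D_7 = 4.27.
V_6 = D_7/(r−g) = 4.27/(0.08−0.045) = 122.0000
P₀ = V_6/(1+r)^6 = 122.0000/(1+0.08)^6 = 76.8807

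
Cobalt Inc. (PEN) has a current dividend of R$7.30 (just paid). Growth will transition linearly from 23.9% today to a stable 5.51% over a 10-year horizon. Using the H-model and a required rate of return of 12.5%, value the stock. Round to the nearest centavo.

H-model: P₀ = D₀[(1+g_L) + H(g_S−g_L)]/(r−g_L), with H = 10/2 = 5.
P₀ = 7.30 × [(1+0.0551) + 5×(0.239−0.0551)] / (0.125−0.0551)
   = 7.30 × 1.9746 / 0.0699 = 206.2172

R$206.22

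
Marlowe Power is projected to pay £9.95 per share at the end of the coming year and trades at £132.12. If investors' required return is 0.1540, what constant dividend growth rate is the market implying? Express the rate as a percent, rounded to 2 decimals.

7.87%

From P₀ = D₁/(r − g), the implied growth is g = r − D₁/P₀.
g = 0.154 − 9.95/132.12 = 0.154 − 0.07531 = 0.07869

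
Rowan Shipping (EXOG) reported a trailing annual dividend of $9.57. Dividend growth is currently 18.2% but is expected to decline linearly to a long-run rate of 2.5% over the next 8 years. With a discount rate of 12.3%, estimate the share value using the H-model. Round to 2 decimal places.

$161.42

H-model: P₀ = D₀[(1+g_L) + H(g_S−g_L)]/(r−g_L), with H = 8/2 = 4.
P₀ = 9.57 × [(1+0.025) + 4×(0.182−0.025)] / (0.123−0.025)
   = 9.57 × 1.6530 / 0.098 = 161.4205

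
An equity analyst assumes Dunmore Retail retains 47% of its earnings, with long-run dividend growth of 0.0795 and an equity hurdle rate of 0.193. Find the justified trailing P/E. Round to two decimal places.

Payout ratio b = 1 − 0.47 = 0.53.
Justified trailing P/E = b(1+g)/(r−g) = 0.53×(1+0.0795)/(0.193−0.0795) = 5.0408

5.04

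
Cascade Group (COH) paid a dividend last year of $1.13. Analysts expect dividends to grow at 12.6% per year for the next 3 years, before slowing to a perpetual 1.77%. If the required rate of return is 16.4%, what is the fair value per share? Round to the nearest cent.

$10.29

Two-stage DDM. Project D₁…D_3 at 0.126, terminal growth 0.0177, discount at r = 0.164.
D_1 = 1.2724
D_2 = 1.4327
D_3 = 1.6132
Terminal value at t=3: TV = D_4/(r−g) = 1.6418/(0.164−0.0177) = 11.2220
P₀ = 1.2724/(1+0.164)^1 + 1.4327/(1+0.164)^2 + 1.6132/(1+0.164)^3 + 11.2220/(1+0.164)^3 = 10.2890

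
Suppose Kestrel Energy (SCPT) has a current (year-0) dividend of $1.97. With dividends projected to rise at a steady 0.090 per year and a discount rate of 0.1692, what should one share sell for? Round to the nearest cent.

$27.11

Gordon growth model: P₀ = D₁/(r − g). D₁ = 1.97 × (1 + 0.09) = 2.1473.
P₀ = 2.1473 / (0.1692 − 0.09) = 2.1473 / 0.0792 = 27.1124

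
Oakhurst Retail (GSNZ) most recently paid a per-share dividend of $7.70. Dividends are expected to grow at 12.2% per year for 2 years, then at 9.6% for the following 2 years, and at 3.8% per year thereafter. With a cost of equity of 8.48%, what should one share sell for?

Three-stage DDM. Project D₁…D_4; terminal Gordon value at t=4 with g = 0.038; discount at r = 0.0848.
D_1 = 8.6394
D_2 = 9.6934
D_3 = 10.6240
D_4 = 11.6439
TV_4 = 12.0863/(0.0848−0.038) = 258.2552
P₀ = Σ Dₜ/(1+r)ᵗ + TV_4/(1+r)^4 = 219.4193

$219.42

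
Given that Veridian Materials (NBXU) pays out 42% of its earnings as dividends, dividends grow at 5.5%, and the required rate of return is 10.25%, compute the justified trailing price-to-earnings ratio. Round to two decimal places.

9.33

Justified trailing P/E = b(1+g)/(r−g) = 0.42×(1+0.055)/(0.1025−0.055) = 9.3284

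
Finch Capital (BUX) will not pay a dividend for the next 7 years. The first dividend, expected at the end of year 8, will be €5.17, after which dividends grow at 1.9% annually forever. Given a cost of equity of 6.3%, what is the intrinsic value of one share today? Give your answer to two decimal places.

€76.61

Deferred-dividend DDM. At t=7 the remaining stream is a growing perpetuity with first payment D_8 = 5.17.
V_7 = D_8/(r−g) = 5.17/(0.063−0.019) = 117.5000
P₀ = V_7/(1+r)^7 = 117.5000/(1+0.063)^7 = 76.6134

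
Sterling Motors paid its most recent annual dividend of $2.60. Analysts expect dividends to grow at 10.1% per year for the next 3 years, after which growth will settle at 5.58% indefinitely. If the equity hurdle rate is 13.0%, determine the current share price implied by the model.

$41.63

Two-stage DDM. Project D₁…D_3 at 0.101, terminal growth 0.0558, discount at r = 0.13.
D_1 = 2.8626
D_2 = 3.1517
D_3 = 3.4700
Terminal value at t=3: TV = D_4/(r−g) = 3.6637/(0.13−0.0558) = 49.3757
P₀ = 2.8626/(1+0.13)^1 + 3.1517/(1+0.13)^2 + 3.4700/(1+0.13)^3 + 49.3757/(1+0.13)^3 = 41.6263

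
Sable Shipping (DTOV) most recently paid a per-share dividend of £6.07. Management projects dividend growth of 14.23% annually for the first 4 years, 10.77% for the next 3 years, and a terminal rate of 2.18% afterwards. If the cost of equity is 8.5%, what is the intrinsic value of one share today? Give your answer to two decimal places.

Three-stage DDM. Project D₁…D_7; terminal Gordon value at t=7 with g = 0.0218; discount at r = 0.085.
D_1 = 6.9338
D_2 = 7.9204
D_3 = 9.0475
D_4 = 10.3350
D_5 = 11.4481
D_6 = 12.6810
D_7 = 14.0468
TV_7 = 14.3530/(0.085−0.0218) = 227.1039
P₀ = Σ Dₜ/(1+r)ᵗ + TV_7/(1+r)^7 = 179.2781

£179.28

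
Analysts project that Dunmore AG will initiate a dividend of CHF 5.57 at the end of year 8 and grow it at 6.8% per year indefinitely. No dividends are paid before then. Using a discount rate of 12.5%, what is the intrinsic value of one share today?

Deferred-dividend DDM. At t=7 the remaining stream is a growing perpetuity with first payment D_8 = 5.57.
V_7 = D_8/(r−g) = 5.57/(0.125−0.068) = 97.7193
P₀ = V_7/(1+r)^7 = 97.7193/(1+0.125)^7 = 42.8462

CHF 42.85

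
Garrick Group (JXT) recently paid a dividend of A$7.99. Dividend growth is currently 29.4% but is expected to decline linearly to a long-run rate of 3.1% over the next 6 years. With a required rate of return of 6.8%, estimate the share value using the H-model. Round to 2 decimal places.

H-model: P₀ = D₀[(1+g_L) + H(g_S−g_L)]/(r−g_L), with H = 6/2 = 3.
P₀ = 7.99 × [(1+0.031) + 3×(0.294−0.031)] / (0.068−0.031)
   = 7.99 × 1.8200 / 0.037 = 393.0216

A$393.02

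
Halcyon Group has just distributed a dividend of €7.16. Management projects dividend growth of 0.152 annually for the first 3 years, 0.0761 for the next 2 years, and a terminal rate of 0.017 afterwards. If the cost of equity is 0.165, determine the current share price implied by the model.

€73.89

Three-stage DDM. Project D₁…D_5; terminal Gordon value at t=5 with g = 0.017; discount at r = 0.165.
D_1 = 8.2483
D_2 = 9.5021
D_3 = 10.9464
D_4 = 11.7794
D_5 = 12.6758
TV_5 = 12.8913/(0.165−0.017) = 87.1034
P₀ = Σ Dₜ/(1+r)ᵗ + TV_5/(1+r)^5 = 73.8943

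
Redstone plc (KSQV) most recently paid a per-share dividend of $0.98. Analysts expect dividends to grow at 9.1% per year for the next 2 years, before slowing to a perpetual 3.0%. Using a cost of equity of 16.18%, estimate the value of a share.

Two-stage DDM. Project D₁…D_2 at 0.091, terminal growth 0.03, discount at r = 0.1618.
D_1 = 1.0692
D_2 = 1.1665
Terminal value at t=2: TV = D_3/(r−g) = 1.2015/(0.1618−0.03) = 9.1159
P₀ = 1.0692/(1+0.1618)^1 + 1.1665/(1+0.1618)^2 + 9.1159/(1+0.1618)^2 = 8.5381

$8.54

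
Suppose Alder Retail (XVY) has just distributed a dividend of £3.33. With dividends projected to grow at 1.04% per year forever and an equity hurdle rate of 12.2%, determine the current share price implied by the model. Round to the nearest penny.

Gordon growth model: P₀ = D₁/(r − g). D₁ = 3.33 × (1 + 0.0104) = 3.3646.
P₀ = 3.3646 / (0.122 − 0.0104) = 3.3646 / 0.1116 = 30.1490

£30.15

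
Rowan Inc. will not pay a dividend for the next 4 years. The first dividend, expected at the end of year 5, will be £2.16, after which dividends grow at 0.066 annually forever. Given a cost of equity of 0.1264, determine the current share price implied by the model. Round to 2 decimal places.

Deferred-dividend DDM. At t=4 the remaining stream is a growing perpetuity with first payment D_5 = 2.16.
V_4 = D_5/(r−g) = 2.16/(0.1264−0.066) = 35.7616
P₀ = V_4/(1+r)^4 = 35.7616/(1+0.1264)^4 = 22.2150

£22.21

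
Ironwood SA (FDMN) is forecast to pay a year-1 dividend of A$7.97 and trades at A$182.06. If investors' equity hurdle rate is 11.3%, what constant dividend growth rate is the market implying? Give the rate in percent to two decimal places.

6.92%

From P₀ = D₁/(r − g), the implied growth is g = r − D₁/P₀.
g = 0.113 − 7.97/182.06 = 0.113 − 0.04378 = 0.06922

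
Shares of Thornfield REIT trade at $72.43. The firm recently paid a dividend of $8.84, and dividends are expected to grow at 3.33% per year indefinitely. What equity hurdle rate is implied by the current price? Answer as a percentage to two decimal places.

Rearranging the constant-growth DDM: r = D₁/P₀ + g.
D₁ = 8.84 × (1 + 0.0333) = 9.1344.
r = 9.1344 / 72.43 + 0.0333 = 0.12611 + 0.0333 = 0.15941

15.94%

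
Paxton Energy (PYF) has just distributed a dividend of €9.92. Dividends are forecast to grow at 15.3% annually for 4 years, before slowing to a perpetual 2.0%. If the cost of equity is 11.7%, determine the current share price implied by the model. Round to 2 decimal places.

Two-stage DDM. Project D₁…D_4 at 0.153, terminal growth 0.02, discount at r = 0.117.
D_1 = 11.4378
D_2 = 13.1877
D_3 = 15.2055
D_4 = 17.5319
Terminal value at t=4: TV = D_5/(r−g) = 17.8825/(0.117−0.02) = 184.3560
P₀ = 11.4378/(1+0.117)^1 + 13.1877/(1+0.117)^2 + 15.2055/(1+0.117)^3 + 17.5319/(1+0.117)^4 + 184.3560/(1+0.117)^4 = 161.4072

€161.41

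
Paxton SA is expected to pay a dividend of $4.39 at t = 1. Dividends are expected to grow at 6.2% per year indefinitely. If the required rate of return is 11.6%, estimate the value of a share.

Gordon growth model: P₀ = D₁/(r − g), with D₁ = 4.39 given directly.
P₀ = 4.3900 / (0.116 − 0.062) = 4.3900 / 0.054 = 81.2963

$81.30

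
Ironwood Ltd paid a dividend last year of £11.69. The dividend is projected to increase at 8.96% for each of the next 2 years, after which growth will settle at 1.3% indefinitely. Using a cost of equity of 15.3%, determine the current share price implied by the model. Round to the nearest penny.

£97.03

Two-stage DDM. Project D₁…D_2 at 0.0896, terminal growth 0.013, discount at r = 0.153.
D_1 = 12.7374
D_2 = 13.8787
Terminal value at t=2: TV = D_3/(r−g) = 14.0591/(0.153−0.013) = 100.4223
P₀ = 12.7374/(1+0.153)^1 + 13.8787/(1+0.153)^2 + 100.4223/(1+0.153)^2 = 97.0260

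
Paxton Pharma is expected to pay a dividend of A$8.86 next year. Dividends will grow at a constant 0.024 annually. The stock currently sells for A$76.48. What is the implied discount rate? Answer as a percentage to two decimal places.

13.98%

Rearranging the constant-growth DDM: r = D₁/P₀ + g.
r = 8.8600 / 76.48 + 0.024 = 0.11585 + 0.024 = 0.13985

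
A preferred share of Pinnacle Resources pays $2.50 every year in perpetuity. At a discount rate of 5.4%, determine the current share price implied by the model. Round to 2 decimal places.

Zero-growth DDM (perpetuity): P₀ = D/r = 2.50 / 0.054 = 46.2963

$46.30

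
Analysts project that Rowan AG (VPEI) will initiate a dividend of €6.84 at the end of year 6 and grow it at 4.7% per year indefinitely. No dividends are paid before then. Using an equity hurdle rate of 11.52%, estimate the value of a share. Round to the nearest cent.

Deferred-dividend DDM. At t=5 the remaining stream is a growing perpetuity with first payment D_6 = 6.84.
V_5 = D_6/(r−g) = 6.84/(0.1152−0.047) = 100.2933
P₀ = V_5/(1+r)^5 = 100.2933/(1+0.1152)^5 = 58.1444

€58.14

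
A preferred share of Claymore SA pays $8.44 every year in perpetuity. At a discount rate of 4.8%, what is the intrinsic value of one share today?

Zero-growth DDM (perpetuity): P₀ = D/r = 8.44 / 0.048 = 175.8333

$175.83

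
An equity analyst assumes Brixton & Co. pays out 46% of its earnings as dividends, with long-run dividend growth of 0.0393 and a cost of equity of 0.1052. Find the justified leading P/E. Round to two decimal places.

Justified leading P/E = b/(r−g) = 0.46/(0.1052−0.0393) = 6.9803

6.98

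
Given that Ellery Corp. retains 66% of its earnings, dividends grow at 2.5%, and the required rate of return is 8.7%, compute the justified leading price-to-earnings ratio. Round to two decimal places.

5.48

Payout ratio b = 1 − 0.66 = 0.34.
Justified leading P/E = b/(r−g) = 0.34/(0.087−0.025) = 5.4839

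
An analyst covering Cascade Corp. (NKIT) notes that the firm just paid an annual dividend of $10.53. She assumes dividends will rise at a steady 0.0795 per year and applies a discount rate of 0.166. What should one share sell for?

$131.41

Gordon growth model: P₀ = D₁/(r − g). D₁ = 10.53 × (1 + 0.0795) = 11.3671.
P₀ = 11.3671 / (0.166 − 0.0795) = 11.3671 / 0.0865 = 131.4120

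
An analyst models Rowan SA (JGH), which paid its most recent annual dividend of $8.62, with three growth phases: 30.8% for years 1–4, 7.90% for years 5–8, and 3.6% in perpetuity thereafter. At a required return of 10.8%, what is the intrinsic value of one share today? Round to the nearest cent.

$332.44

Three-stage DDM. Project D₁…D_8; terminal Gordon value at t=8 with g = 0.036; discount at r = 0.108.
D_1 = 11.2750
D_2 = 14.7476
D_3 = 19.2899
D_4 = 25.2312
D_5 = 27.2245
D_6 = 29.3752
D_7 = 31.6959
D_8 = 34.1998
TV_8 = 35.4310/(0.108−0.036) = 492.0976
P₀ = Σ Dₜ/(1+r)ᵗ + TV_8/(1+r)^8 = 332.4433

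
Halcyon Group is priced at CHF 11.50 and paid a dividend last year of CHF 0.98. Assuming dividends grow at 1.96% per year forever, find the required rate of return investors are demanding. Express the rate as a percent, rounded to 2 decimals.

10.65%

Rearranging the constant-growth DDM: r = D₁/P₀ + g.
D₁ = 0.98 × (1 + 0.0196) = 0.9992.
r = 0.9992 / 11.50 + 0.0196 = 0.08689 + 0.0196 = 0.10649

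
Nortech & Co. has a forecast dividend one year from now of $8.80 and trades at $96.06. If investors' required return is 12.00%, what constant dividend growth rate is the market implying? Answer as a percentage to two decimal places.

From P₀ = D₁/(r − g), the implied growth is g = r − D₁/P₀.
g = 0.12 − 8.80/96.06 = 0.12 − 0.09161 = 0.02839

2.84%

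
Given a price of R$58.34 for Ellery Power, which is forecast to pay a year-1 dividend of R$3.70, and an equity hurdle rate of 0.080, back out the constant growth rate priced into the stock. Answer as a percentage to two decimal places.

From P₀ = D₁/(r − g), the implied growth is g = r − D₁/P₀.
g = 0.08 − 3.70/58.34 = 0.08 − 0.06342 = 0.01658

1.66%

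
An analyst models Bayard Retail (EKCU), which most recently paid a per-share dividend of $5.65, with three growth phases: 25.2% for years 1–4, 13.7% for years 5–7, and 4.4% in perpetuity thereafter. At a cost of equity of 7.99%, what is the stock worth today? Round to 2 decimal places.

$413.61

Three-stage DDM. Project D₁…D_7; terminal Gordon value at t=7 with g = 0.044; discount at r = 0.0799.
D_1 = 7.0738
D_2 = 8.8564
D_3 = 11.0882
D_4 = 13.8824
D_5 = 15.7843
D_6 = 17.9468
D_7 = 20.4055
TV_7 = 21.3033/(0.0799−0.044) = 593.4077
P₀ = Σ Dₜ/(1+r)ᵗ + TV_7/(1+r)^7 = 413.6069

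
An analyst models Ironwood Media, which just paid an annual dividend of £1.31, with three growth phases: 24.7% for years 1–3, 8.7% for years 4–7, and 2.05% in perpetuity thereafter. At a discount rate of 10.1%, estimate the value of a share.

Three-stage DDM. Project D₁…D_7; terminal Gordon value at t=7 with g = 0.0205; discount at r = 0.101.
D_1 = 1.6336
D_2 = 2.0371
D_3 = 2.5402
D_4 = 2.7612
D_5 = 3.0014
D_6 = 3.2626
D_7 = 3.5464
TV_7 = 3.6191/(0.101−0.0205) = 44.9579
P₀ = Σ Dₜ/(1+r)ᵗ + TV_7/(1+r)^7 = 35.3660

£35.37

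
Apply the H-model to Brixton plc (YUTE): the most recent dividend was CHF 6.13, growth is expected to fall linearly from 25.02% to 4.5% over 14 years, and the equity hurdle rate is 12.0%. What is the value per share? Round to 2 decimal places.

H-model: P₀ = D₀[(1+g_L) + H(g_S−g_L)]/(r−g_L), with H = 14/2 = 7.
P₀ = 6.13 × [(1+0.045) + 7×(0.2502−0.045)] / (0.12−0.045)
   = 6.13 × 2.4814 / 0.075 = 202.8131

CHF 202.81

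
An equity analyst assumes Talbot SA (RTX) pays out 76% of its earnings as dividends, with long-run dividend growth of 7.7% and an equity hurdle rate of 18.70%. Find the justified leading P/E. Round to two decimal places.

6.91

Justified leading P/E = b/(r−g) = 0.76/(0.187−0.077) = 6.9091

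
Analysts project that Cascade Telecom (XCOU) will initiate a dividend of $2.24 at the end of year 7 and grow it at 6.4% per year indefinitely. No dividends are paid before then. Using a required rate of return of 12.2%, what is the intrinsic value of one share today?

Deferred-dividend DDM. At t=6 the remaining stream is a growing perpetuity with first payment D_7 = 2.24.
V_6 = D_7/(r−g) = 2.24/(0.122−0.064) = 38.6207
P₀ = V_6/(1+r)^6 = 38.6207/(1+0.122)^6 = 19.3581

$19.36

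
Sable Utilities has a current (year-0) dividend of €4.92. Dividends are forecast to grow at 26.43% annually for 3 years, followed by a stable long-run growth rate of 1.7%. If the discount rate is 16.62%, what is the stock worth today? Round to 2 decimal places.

€60.12

Two-stage DDM. Project D₁…D_3 at 0.2643, terminal growth 0.017, discount at r = 0.1662.
D_1 = 6.2204
D_2 = 7.8644
D_3 = 9.9430
Terminal value at t=3: TV = D_4/(r−g) = 10.1120/(0.1662−0.017) = 67.7747
P₀ = 6.2204/(1+0.1662)^1 + 7.8644/(1+0.1662)^2 + 9.9430/(1+0.1662)^3 + 67.7747/(1+0.1662)^3 = 60.1169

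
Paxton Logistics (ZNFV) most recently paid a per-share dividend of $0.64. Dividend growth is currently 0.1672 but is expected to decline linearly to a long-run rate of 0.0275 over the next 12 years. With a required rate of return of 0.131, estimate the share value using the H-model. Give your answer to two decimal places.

$11.54

H-model: P₀ = D₀[(1+g_L) + H(g_S−g_L)]/(r−g_L), with H = 12/2 = 6.
P₀ = 0.64 × [(1+0.0275) + 6×(0.1672−0.0275)] / (0.131−0.0275)
   = 0.64 × 1.8657 / 0.1035 = 11.5367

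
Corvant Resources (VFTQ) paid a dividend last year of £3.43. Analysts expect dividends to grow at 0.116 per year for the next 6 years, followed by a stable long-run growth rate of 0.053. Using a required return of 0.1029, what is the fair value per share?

£99.15

Two-stage DDM. Project D₁…D_6 at 0.116, terminal growth 0.053, discount at r = 0.1029.
D_1 = 3.8279
D_2 = 4.2719
D_3 = 4.7675
D_4 = 5.3205
D_5 = 5.9377
D_6 = 6.6264
Terminal value at t=6: TV = D_7/(r−g) = 6.9776/(0.1029−0.053) = 139.8322
P₀ = 3.8279/(1+0.1029)^1 + 4.2719/(1+0.1029)^2 + 4.7675/(1+0.1029)^3 + 5.3205/(1+0.1029)^4 + 5.9377/(1+0.1029)^5 + 6.6264/(1+0.1029)^6 + 139.8322/(1+0.1029)^6 = 99.1472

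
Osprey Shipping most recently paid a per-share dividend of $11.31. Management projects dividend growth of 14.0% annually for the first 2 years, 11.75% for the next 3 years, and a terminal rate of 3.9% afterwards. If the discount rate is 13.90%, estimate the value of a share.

$166.55

Three-stage DDM. Project D₁…D_5; terminal Gordon value at t=5 with g = 0.039; discount at r = 0.139.
D_1 = 12.8934
D_2 = 14.6985
D_3 = 16.4255
D_4 = 18.3555
D_5 = 20.5123
TV_5 = 21.3123/(0.139−0.039) = 213.1231
P₀ = Σ Dₜ/(1+r)ᵗ + TV_5/(1+r)^5 = 166.5485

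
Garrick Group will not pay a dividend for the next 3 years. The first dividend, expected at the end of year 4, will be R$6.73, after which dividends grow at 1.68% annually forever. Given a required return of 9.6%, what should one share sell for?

R$64.54

Deferred-dividend DDM. At t=3 the remaining stream is a growing perpetuity with first payment D_4 = 6.73.
V_3 = D_4/(r−g) = 6.73/(0.096−0.0168) = 84.9747
P₀ = V_3/(1+r)^3 = 84.9747/(1+0.096)^3 = 64.5443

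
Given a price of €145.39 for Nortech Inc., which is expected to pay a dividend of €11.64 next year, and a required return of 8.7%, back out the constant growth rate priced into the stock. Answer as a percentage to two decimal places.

0.69%

From P₀ = D₁/(r − g), the implied growth is g = r − D₁/P₀.
g = 0.087 − 11.64/145.39 = 0.087 − 0.08006 = 0.00694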